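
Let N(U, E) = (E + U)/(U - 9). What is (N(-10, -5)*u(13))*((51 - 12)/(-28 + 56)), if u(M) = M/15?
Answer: 507/532 ≈ 0.95301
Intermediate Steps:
u(M) = M/15 (u(M) = M*(1/15) = M/15)
N(U, E) = (E + U)/(-9 + U)
(N(-10, -5)*u(13))*((51 - 12)/(-28 + 56)) = (((-5 - 10)/(-9 - 10))*((1/15)*13))*((51 - 12)/(-28 + 56)) = ((-15/(-19))*(13/15))*(39/28) = (-1/19*(-15)*(13/15))*(39*(1/28)) = ((15/19)*(13/15))*(39/28) = (13/19)*(39/28) = 507/532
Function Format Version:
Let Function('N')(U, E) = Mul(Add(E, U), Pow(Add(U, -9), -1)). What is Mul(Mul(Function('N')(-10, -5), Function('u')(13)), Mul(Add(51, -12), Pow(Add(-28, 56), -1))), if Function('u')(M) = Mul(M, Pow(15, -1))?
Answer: Rational(507, 532) ≈ 0.95301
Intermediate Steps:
Function('u')(M) = Mul(Rational(1, 15), M) (Function('u')(M) = Mul(M, Rational(1, 15)) = Mul(Rational(1, 15), M))
Function('N')(U, E) = Mul(Pow(Add(-9, U), -1), Add(E, U)) (Function('N')(U, E) = Mul(Add(E, U), Pow(Add(-9, U), -1)) = Mul(Pow(Add(-9, U), -1), Add(E, U)))
Mul(Mul(Function('N')(-10, -5), Function('u')(13)), Mul(Add(51, -12), Pow(Add(-28, 56), -1))) = Mul(Mul(Mul(Pow(Add(-9, -10), -1), Add(-5, -10)), Mul(Rational(1, 15), 13)), Mul(Add(51, -12), Pow(Add(-28, 56), -1))) = Mul(Mul(Mul(Pow(-19, -1), -15), Rational(13, 15)), Mul(39, Pow(28, -1))) = Mul(Mul(Mul(Rational(-1, 19), -15), Rational(13, 15)), Mul(39, Rational(1, 28))) = Mul(Mul(Rational(15, 19), Rational(13, 15)), Rational(39, 28)) = Mul(Rational(13, 19), Rational(39, 28)) = Rational(507, 532)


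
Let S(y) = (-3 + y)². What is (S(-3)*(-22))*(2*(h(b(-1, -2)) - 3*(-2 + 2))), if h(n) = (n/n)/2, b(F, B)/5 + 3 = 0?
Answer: -792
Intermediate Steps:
b(F, B) = -15 (b(F, B) = -15 + 5*0 = -15 + 0 = -15)
h(n) = ½ (h(n) = 1*(½) = ½)
(S(-3)*(-22))*(2*(h(b(-1, -2)) - 3*(-2 + 2))) = ((-3 - 3)²*(-22))*(2*(½ - 3*(-2 + 2))) = ((-6)²*(-22))*(2*(½ - 3*0)) = (36*(-22))*(2*(½ + 0)) = -1584/2 = -792*1 = -792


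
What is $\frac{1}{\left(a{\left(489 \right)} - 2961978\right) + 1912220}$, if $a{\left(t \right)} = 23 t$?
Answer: $- \frac{1}{1038511} \approx -9.6292 \cdot 10^{-7}$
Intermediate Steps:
$\frac{1}{\left(a{\left(489 \right)} - 2961978\right) + 1912220} = \frac{1}{\left(23 \cdot 489 - 2961978\right) + 1912220} = \frac{1}{\left(11247 - 2961978\right) + 1912220} = \frac{1}{-2950731 + 1912220} = \frac{1}{-1038511} = - \frac{1}{1038511}$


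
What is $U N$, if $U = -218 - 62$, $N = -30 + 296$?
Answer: $-74480$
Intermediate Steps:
$N = 266$
$U = -280$ ($U = -218 - 62 = -280$)
$U N = \left(-280\right) 266 = -74480$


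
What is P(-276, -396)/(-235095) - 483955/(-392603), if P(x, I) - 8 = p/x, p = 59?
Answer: 4485880985179/3639217804380 ≈ 1.2326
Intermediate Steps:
P(x, I) = 8 + 59/x
P(-276, -396)/(-235095) - 483955/(-392603) = (8 + 59/(-276))/(-235095) - 483955/(-392603) = (8 + 59*(-1/276))*(-1/235095) - 483955*(-1/392603) = (8 - 59/276)*(-1/235095) + 483955/392603 = (2149/276)*(-1/235095) + 483955/392603 = -307/9269460 + 483955/392603 = 4485880985179/3639217804380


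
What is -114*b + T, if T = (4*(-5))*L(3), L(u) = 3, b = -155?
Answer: 17610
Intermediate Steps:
T = -60 (T = (4*(-5))*3 = -20*3 = -60)
-114*b + T = -114*(-155) - 60 = 17670 - 60 = 17610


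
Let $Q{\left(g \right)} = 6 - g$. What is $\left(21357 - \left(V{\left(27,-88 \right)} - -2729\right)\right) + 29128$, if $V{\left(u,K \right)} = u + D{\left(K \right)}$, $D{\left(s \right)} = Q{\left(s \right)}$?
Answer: $47635$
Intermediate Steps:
$D{\left(s \right)} = 6 - s$
$V{\left(u,K \right)} = 6 + u - K$ ($V{\left(u,K \right)} = u - \left(-6 + K\right) = 6 + u - K$)
$\left(21357 - \left(V{\left(27,-88 \right)} - -2729\right)\right) + 29128 = \left(21357 - \left(\left(6 + 27 - -88\right) - -2729\right)\right) + 29128 = \left(21357 - \left(\left(6 + 27 + 88\right) + 2729\right)\right) + 29128 = \left(21357 - \left(121 + 2729\right)\right) + 29128 = \left(21357 - 2850\right) + 29128 = 18507 + 29128 = 47635$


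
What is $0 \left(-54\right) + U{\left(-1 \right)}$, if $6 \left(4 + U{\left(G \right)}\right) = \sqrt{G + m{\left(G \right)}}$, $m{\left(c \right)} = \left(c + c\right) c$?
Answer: $- \frac{23}{6} \approx -3.8333$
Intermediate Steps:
$m{\left(c \right)} = 2 c^{2}$ ($m{\left(c \right)} = 2 c c = 2 c^{2}$)
$U{\left(G \right)} = -4 + \frac{\sqrt{G + 2 G^{2}}}{6}$
$0 \left(-54\right) + U{\left(-1 \right)} = 0 \left(-54\right) - \left(4 - \frac{\sqrt{- (1 + 2 \left(-1\right))}}{6}\right) = 0 - \left(4 - \frac{\sqrt{- (1 - 2)}}{6}\right) = 0 - \left(4 - \frac{\sqrt{\left(-1\right) \left(-1\right)}}{6}\right) = 0 - \left(4 - \frac{\sqrt{1}}{6}\right) = 0 + \left(-4 + \frac{1}{6} \cdot 1\right) = 0 + \left(-4 + \frac{1}{6}\right) = 0 - \frac{23}{6} = - \frac{23}{6}$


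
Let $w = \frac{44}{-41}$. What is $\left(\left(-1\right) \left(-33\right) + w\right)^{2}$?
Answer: $\frac{1713481}{1681} \approx 1019.3$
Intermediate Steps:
$w = - \frac{44}{41}$ ($w = 44 \left(- \frac{1}{41}\right) = - \frac{44}{41} \approx -1.0732$)
$\left(\left(-1\right) \left(-33\right) + w\right)^{2} = \left(\left(-1\right) \left(-33\right) - \frac{44}{41}\right)^{2} = \left(33 - \frac{44}{41}\right)^{2} = \left(\frac{1309}{41}\right)^{2} = \frac{1713481}{1681}$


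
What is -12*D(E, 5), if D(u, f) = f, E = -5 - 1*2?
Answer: -60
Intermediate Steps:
E = -7 (E = -5 - 2 = -7)
-12*D(E, 5) = -12*5 = -60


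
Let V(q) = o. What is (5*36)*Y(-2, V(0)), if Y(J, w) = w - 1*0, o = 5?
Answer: 900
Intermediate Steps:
V(q) = 5
Y(J, w) = w (Y(J, w) = w + 0 = w)
(5*36)*Y(-2, V(0)) = (5*36)*5 = 180*5 = 900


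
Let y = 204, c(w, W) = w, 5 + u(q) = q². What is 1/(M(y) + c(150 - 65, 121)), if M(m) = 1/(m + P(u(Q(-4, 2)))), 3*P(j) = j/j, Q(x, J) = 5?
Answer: 613/52108 ≈ 0.011764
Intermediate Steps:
u(q) = -5 + q²
P(j) = ⅓ (P(j) = (j/j)/3 = (⅓)*1 = ⅓)
M(m) = 1/(⅓ + m) (M(m) = 1/(m + ⅓) = 1/(⅓ + m))
1/(M(y) + c(150 - 65, 121)) = 1/(3/(1 + 3*204) + (150 - 65)) = 1/(3/(1 + 612) + 85) = 1/(3/613 + 85) = 1/(52108/613) = 613/52108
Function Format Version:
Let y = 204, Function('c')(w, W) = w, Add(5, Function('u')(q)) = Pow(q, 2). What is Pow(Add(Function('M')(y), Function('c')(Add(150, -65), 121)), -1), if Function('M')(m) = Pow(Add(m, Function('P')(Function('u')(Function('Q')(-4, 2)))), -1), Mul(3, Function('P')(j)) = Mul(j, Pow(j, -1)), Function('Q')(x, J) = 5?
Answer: Rational(613, 52108) ≈ 0.011764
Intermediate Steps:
Function('u')(q) = Add(-5, Pow(q, 2))
Function('P')(j) = Rational(1, 3) (Function('P')(j) = Mul(Rational(1, 3), Mul(j, Pow(j, -1))) = Mul(Rational(1, 3), 1) = Rational(1, 3))
Function('M')(m) = Pow(Add(Rational(1, 3), m), -1) (Function('M')(m) = Pow(Add(m, Rational(1, 3)), -1) = Pow(Add(Rational(1, 3), m), -1))
Pow(Add(Function('M')(y), Function('c')(Add(150, -65), 121)), -1) = Pow(Add(Mul(3, Pow(Add(1, Mul(3, 204)), -1)), Add(150, -65)), -1) = Pow(Add(Mul(3, Pow(Add(1, 612), -1)), 85), -1) = Pow(Add(Mul(3, Pow(613, -1)), 85), -1) = Pow(Add(Mul(3, Rational(1, 613)), 85), -1) = Pow(Add(Rational(3, 613), 85), -1) = Pow(Rational(52108, 613), -1) = Rational(613, 52108)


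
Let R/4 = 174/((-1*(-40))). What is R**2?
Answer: 7569/25 ≈ 302.76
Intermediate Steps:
R = 87/5 (R = 4*(174/((-1*(-40)))) = 4*(174/40) = 4*(174*(1/40)) = 4*(87/20) = 87/5 ≈ 17.400)
R**2 = (87/5)**2 = 7569/25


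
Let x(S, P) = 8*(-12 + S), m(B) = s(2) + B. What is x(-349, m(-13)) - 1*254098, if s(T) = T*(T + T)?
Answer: -256986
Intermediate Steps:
s(T) = 2*T² (s(T) = T*(2*T) = 2*T²)
m(B) = 8 + B (m(B) = 2*2² + B = 2*4 + B = 8 + B)
x(S, P) = -96 + 8*S
x(-349, m(-13)) - 1*254098 = (-96 + 8*(-349)) - 1*254098 = (-96 - 2792) - 254098 = -2888 - 254098 = -256986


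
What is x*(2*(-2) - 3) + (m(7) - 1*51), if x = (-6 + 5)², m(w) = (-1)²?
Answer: -57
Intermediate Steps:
m(w) = 1
x = 1 (x = (-1)² = 1)
x*(2*(-2) - 3) + (m(7) - 1*51) = 1*(2*(-2) - 3) + (1 - 1*51) = 1*(-4 - 3) + (1 - 51) = 1*(-7) - 50 = -7 - 50 = -57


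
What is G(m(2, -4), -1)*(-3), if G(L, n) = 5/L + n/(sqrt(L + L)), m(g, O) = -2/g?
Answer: 15 - 3*I*sqrt(2)/2 ≈ 15.0 - 2.1213*I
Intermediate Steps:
G(L, n) = 5/L + n*sqrt(2)/(2*sqrt(L)) (G(L, n) = 5/L + n/(sqrt(2*L)) = 5/L + n/((sqrt(2)*sqrt(L))) = 5/L + n*(sqrt(2)/(2*sqrt(L))) = 5/L + n*sqrt(2)/(2*sqrt(L)))
G(m(2, -4), -1)*(-3) = (5/((-2/2)) + (1/2)*(-1)*sqrt(2)/sqrt(-2/2))*(-3) = (5/((-2*1/2)) + (1/2)*(-1)*sqrt(2)/sqrt(-2*1/2))*(-3) = (5/(-1) + (1/2)*(-1)*sqrt(2)/sqrt(-1))*(-3) = (5*(-1) + (1/2)*(-1)*sqrt(2)*(-I))*(-3) = (-5 + I*sqrt(2)/2)*(-3) = 15 - 3*I*sqrt(2)/2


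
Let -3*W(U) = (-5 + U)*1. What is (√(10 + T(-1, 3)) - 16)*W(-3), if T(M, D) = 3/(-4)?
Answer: -128/3 + 4*√37/3 ≈ -34.556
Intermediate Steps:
T(M, D) = -¾ (T(M, D) = 3*(-¼) = -¾)
W(U) = 5/3 - U/3 (W(U) = -(-5 + U)/3 = 5/3 - U/3)
(√(10 + T(-1, 3)) - 16)*W(-3) = (√(10 - ¾) - 16)*(5/3 - ⅓*(-3)) = (√(37/4) - 16)*(5/3 + 1) = (√37/2 - 16)*(8/3) = (-16 + √37/2)*(8/3) = -128/3 + 4*√37/3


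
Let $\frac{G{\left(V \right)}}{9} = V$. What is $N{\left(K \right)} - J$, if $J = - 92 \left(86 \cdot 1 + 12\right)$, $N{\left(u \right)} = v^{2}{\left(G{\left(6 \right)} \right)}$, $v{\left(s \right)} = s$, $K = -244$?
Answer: $11932$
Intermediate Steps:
$G{\left(V \right)} = 9 V$
$N{\left(u \right)} = 2916$ ($N{\left(u \right)} = \left(9 \cdot 6\right)^{2} = 54^{2} = 2916$)
$J = -9016$ ($J = - 92 \left(86 + 12\right) = \left(-92\right) 98 = -9016$)
$N{\left(K \right)} - J = 2916 - -9016 = 2916 + 9016 = 11932$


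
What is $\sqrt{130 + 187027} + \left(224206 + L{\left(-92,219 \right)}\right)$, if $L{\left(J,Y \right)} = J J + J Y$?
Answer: $212522 + \sqrt{187157} \approx 2.1295 \cdot 10^{5}$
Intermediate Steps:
$L{\left(J,Y \right)} = J^{2} + J Y$
$\sqrt{130 + 187027} + \left(224206 + L{\left(-92,219 \right)}\right) = \sqrt{130 + 187027} + \left(224206 - 92 \left(-92 + 219\right)\right) = \sqrt{187157} + \left(224206 - 11684\right) = \sqrt{187157} + 212522 = 212522 + \sqrt{187157}$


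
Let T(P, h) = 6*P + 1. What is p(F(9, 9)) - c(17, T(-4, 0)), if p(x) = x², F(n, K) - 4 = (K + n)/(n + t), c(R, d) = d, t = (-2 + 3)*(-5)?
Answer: 381/4 ≈ 95.250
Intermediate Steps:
t = -5 (t = 1*(-5) = -5)
T(P, h) = 1 + 6*P
F(n, K) = 4 + (K + n)/(-5 + n) (F(n, K) = 4 + (K + n)/(n - 5) = 4 + (K + n)/(-5 + n))
p(F(9, 9)) - c(17, T(-4, 0)) = ((-20 + 9 + 5*9)/(-5 + 9))² - (1 + 6*(-4)) = ((-20 + 9 + 45)/4)² - (1 - 24) = ((¼)*34)² - 1*(-23) = (17/2)² + 23 = 289/4 + 23 = 381/4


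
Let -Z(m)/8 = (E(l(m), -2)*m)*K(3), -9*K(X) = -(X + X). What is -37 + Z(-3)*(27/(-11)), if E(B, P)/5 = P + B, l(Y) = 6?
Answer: -9047/11 ≈ -822.45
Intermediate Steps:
E(B, P) = 5*B + 5*P (E(B, P) = 5*(P + B) = 5*(B + P) = 5*B + 5*P)
K(X) = 2*X/9 (K(X) = -(-1)*(X + X)/9 = -(-1)*2*X/9 = -(-2)*X/9 = 2*X/9)
Z(m) = -320*m/3 (Z(m) = -8*(5*6 + 5*(-2))*m*(2/9)*3 = -8*(30 - 10)*m*2/3 = -8*20*m*2/3 = -320*m/3)
-37 + Z(-3)*(27/(-11)) = -37 + (-320/3*(-3))*(27/(-11)) = -37 + 320*(27*(-1/11)) = -37 + 320*(-27/11) = -37 - 8640/11 = -9047/11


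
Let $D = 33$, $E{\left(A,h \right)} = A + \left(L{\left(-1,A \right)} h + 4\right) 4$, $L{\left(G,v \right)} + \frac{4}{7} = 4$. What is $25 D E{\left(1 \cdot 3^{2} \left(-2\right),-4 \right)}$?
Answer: $- \frac{328350}{7} \approx -46907.0$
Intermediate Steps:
$L{\left(G,v \right)} = \frac{24}{7}$ ($L{\left(G,v \right)} = - \frac{4}{7} + 4 = \frac{24}{7}$)
$E{\left(A,h \right)} = 16 + A + \frac{96 h}{7}$ ($E{\left(A,h \right)} = A + \left(\frac{24 h}{7} + 4\right) 4 = A + \left(4 + \frac{24 h}{7}\right) 4 = A + \left(16 + \frac{96 h}{7}\right) = 16 + A + \frac{96 h}{7}$)
$25 D E{\left(1 \cdot 3^{2} \left(-2\right),-4 \right)} = 25 \cdot 33 \left(16 + 1 \cdot 3^{2} \left(-2\right) + \frac{96}{7} \left(-4\right)\right) = 825 \left(16 + 1 \cdot 9 \left(-2\right) - \frac{384}{7}\right) = 825 \left(16 + 9 \left(-2\right) - \frac{384}{7}\right) = 825 \left(16 - 18 - \frac{384}{7}\right) = 825 \left(- \frac{398}{7}\right) = - \frac{328350}{7}$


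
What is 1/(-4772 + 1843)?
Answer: -1/2929 ≈ -0.00034141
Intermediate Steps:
1/(-4772 + 1843) = 1/(-2929) = -1/2929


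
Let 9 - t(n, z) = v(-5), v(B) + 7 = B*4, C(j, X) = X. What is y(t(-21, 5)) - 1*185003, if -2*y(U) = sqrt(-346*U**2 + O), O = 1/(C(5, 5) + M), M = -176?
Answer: -185003 - I*sqrt(1456903603)/114 ≈ -1.85e+5 - 334.82*I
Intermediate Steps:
v(B) = -7 + 4*B (v(B) = -7 + B*4 = -7 + 4*B)
t(n, z) = 36 (t(n, z) = 9 - (-7 + 4*(-5)) = 9 - (-7 - 20) = 9 - 1*(-27) = 9 + 27 = 36)
O = -1/171 (O = 1/(5 - 176) = 1/(-171) = -1/171 ≈ -0.0058480)
y(U) = -sqrt(-1/171 - 346*U**2)/2 (y(U) = -sqrt(-346*U**2 - 1/171)/2 = -sqrt(-1/171 - 346*U**2)/2)
y(t(-21, 5)) - 1*185003 = -sqrt(-19 - 1124154*36**2)/114 - 1*185003 = -sqrt(-19 - 1124154*1296)/114 - 185003 = -sqrt(-19 - 1456903584)/114 - 185003 = -I*sqrt(1456903603)/114 - 185003 = -185003 - I*sqrt(1456903603)/114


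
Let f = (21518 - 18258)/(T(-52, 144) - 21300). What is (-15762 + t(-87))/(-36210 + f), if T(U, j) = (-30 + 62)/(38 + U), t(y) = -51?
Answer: 589492827/1349878295 ≈ 0.43670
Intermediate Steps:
T(U, j) = 32/(38 + U)
f = -5705/37279 (f = (21518 - 18258)/(32/(38 - 52) - 21300) = 3260/(32/(-14) - 21300) = 3260/(32*(-1/14) - 21300) = 3260/(-16/7 - 21300) = 3260/(-149116/7) = 3260*(-7/149116) = -5705/37279 ≈ -0.15304)
(-15762 + t(-87))/(-36210 + f) = (-15762 - 51)/(-36210 - 5705/37279) = -15813/(-1349878295/37279) = -15813*(-37279/1349878295) = 589492827/1349878295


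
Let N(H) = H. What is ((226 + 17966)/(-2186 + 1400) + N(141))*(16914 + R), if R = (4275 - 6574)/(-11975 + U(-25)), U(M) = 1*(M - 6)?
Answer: 3135225257737/1572786 ≈ 1.9934e+6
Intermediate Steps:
U(M) = -6 + M (U(M) = 1*(-6 + M) = -6 + M)
R = 2299/12006 (R = (4275 - 6574)/(-11975 + (-6 - 25)) = -2299/(-11975 - 31) = -2299/(-12006) = -2299*(-1/12006) = 2299/12006 ≈ 0.19149)
((226 + 17966)/(-2186 + 1400) + N(141))*(16914 + R) = ((226 + 17966)/(-2186 + 1400) + 141)*(16914 + 2299/12006) = (18192/(-786) + 141)*(203071783/12006) = (18192*(-1/786) + 141)*(203071783/12006) = (-3032/131 + 141)*(203071783/12006) = (15439/131)*(203071783/12006) = 3135225257737/1572786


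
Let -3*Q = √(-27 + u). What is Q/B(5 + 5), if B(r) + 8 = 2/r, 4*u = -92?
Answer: 25*I*√2/117 ≈ 0.30218*I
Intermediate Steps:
u = -23 (u = (¼)*(-92) = -23)
Q = -5*I*√2/3 (Q = -√(-27 - 23)/3 = -5*I*√2/3 ≈ -2.357*I)
B(r) = -8 + 2/r
Q/B(5 + 5) = (-5*I*√2/3)/(-8 + 2/(5 + 5)) = (-5*I*√2/3)/(-8 + 2/10) = (-5*I*√2/3)/(-8 + 2*(⅒)) = (-5*I*√2/3)/(-8 + ⅕) = (-5*I*√2/3)/(-39/5) = -(-25)*I*√2/117 = 25*I*√2/117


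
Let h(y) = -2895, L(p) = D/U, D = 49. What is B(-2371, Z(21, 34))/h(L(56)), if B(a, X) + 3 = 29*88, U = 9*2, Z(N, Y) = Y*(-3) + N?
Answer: -2549/2895 ≈ -0.88048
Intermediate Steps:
Z(N, Y) = N - 3*Y (Z(N, Y) = -3*Y + N = N - 3*Y)
U = 18
B(a, X) = 2549 (B(a, X) = -3 + 29*88 = -3 + 2552 = 2549)
L(p) = 49/18
B(-2371, Z(21, 34))/h(L(56)) = 2549/(-2895) = 2549*(-1/2895) = -2549/2895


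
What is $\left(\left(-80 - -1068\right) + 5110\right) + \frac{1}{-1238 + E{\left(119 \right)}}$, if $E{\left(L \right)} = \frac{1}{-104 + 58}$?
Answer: $\frac{347274956}{56949} \approx 6098.0$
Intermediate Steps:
$E{\left(L \right)} = - \frac{1}{46}$ ($E{\left(L \right)} = \frac{1}{-46} = - \frac{1}{46}$)
$\left(\left(-80 - -1068\right) + 5110\right) + \frac{1}{-1238 + E{\left(119 \right)}} = \left(\left(-80 - -1068\right) + 5110\right) + \frac{1}{-1238 - \frac{1}{46}} = \left(\left(-80 + 1068\right) + 5110\right) + \frac{1}{- \frac{56949}{46}} = \left(988 + 5110\right) - \frac{46}{56949} = 6098 - \frac{46}{56949} = \frac{347274956}{56949}$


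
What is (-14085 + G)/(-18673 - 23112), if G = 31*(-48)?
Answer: 15573/41785 ≈ 0.37269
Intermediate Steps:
G = -1488
(-14085 + G)/(-18673 - 23112) = (-14085 - 1488)/(-18673 - 23112) = -15573/(-41785) = -15573*(-1/41785) = 15573/41785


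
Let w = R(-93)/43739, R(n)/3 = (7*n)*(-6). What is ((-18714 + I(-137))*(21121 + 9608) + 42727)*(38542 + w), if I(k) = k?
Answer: -976465495624390912/43739 ≈ -2.2325e+13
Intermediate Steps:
R(n) = -126*n (R(n) = 3*((7*n)*(-6)) = 3*(-42*n) = -126*n)
w = 11718/43739 (w = -126*(-93)/43739 = 11718*(1/43739) = 11718/43739 ≈ 0.26791)
((-18714 + I(-137))*(21121 + 9608) + 42727)*(38542 + w) = ((-18714 - 137)*(21121 + 9608) + 42727)*(38542 + 11718/43739) = (-18851*30729 + 42727)*(1685800256/43739) = (-579272379 + 42727)*(1685800256/43739) = -579229652*1685800256/43739 = -976465495624390912/43739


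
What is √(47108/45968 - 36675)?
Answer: I*√7164774491/442 ≈ 191.5*I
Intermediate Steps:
√(47108/45968 - 36675) = √(47108*(1/45968) - 36675) = √(11777/11492 - 36675) = √(-421457323/11492) = I*√7164774491/442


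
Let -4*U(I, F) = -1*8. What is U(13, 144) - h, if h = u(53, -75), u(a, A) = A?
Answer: 77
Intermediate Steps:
U(I, F) = 2 (U(I, F) = -(-1)*8/4 = -1/4*(-8) = 2)
h = -75
U(13, 144) - h = 2 - 1*(-75) = 2 + 75 = 77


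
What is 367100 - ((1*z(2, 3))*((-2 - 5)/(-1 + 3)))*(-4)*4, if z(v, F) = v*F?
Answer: 366764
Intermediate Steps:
z(v, F) = F*v
367100 - ((1*z(2, 3))*((-2 - 5)/(-1 + 3)))*(-4)*4 = 367100 - ((1*(3*2))*((-2 - 5)/(-1 + 3)))*(-4)*4 = 367100 - ((1*6)*(-7/2))*(-4)*4 = 367100 - (6*(-7*½))*(-4)*4 = 367100 - (6*(-7/2))*(-4)*4 = 367100 - (-21*(-4))*4 = 367100 - 84*4 = 367100 - 1*336 = 367100 - 336 = 366764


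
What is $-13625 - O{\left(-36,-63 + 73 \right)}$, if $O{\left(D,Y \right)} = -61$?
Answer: $-13564$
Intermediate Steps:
$-13625 - O{\left(-36,-63 + 73 \right)} = -13625 - -61 = -13625 + 61 = -13564$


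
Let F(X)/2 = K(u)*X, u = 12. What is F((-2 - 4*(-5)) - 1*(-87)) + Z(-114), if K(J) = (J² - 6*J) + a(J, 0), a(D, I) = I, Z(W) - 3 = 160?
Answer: 15283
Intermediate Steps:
Z(W) = 163 (Z(W) = 3 + 160 = 163)
K(J) = J² - 6*J (K(J) = (J² - 6*J) + 0 = J² - 6*J)
F(X) = 144*X (F(X) = 2*((12*(-6 + 12))*X) = 2*((12*6)*X) = 2*(72*X) = 144*X)
F((-2 - 4*(-5)) - 1*(-87)) + Z(-114) = 144*((-2 - 4*(-5)) - 1*(-87)) + 163 = 144*((-2 + 20) + 87) + 163 = 144*(18 + 87) + 163 = 144*105 + 163 = 15120 + 163 = 15283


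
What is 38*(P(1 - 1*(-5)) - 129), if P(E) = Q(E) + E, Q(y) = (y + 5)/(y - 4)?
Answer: -4465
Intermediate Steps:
Q(y) = (5 + y)/(-4 + y)
P(E) = E + (5 + E)/(-4 + E) (P(E) = (5 + E)/(-4 + E) + E = E + (5 + E)/(-4 + E))
38*(P(1 - 1*(-5)) - 129) = 38*((5 + (1 - 1*(-5)) + (1 - 1*(-5))*(-4 + (1 - 1*(-5))))/(-4 + (1 - 1*(-5))) - 129) = 38*((5 + (1 + 5) + (1 + 5)*(-4 + (1 + 5)))/(-4 + (1 + 5)) - 129) = 38*((5 + 6 + 6*(-4 + 6))/(-4 + 6) - 129) = 38*((5 + 6 + 6*2)/2 - 129) = 38*((5 + 6 + 12)/2 - 129) = 38*((½)*23 - 129) = 38*(23/2 - 129) = 38*(-235/2) = -4465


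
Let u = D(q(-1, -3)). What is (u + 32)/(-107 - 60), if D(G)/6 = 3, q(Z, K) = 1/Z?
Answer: -50/167 ≈ -0.29940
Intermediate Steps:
D(G) = 18 (D(G) = 6*3 = 18)
u = 18
(u + 32)/(-107 - 60) = (18 + 32)/(-107 - 60) = 50/(-167) = -1/167*50 = -50/167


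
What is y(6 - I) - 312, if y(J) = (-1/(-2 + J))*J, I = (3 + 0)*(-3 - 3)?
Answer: -3444/11 ≈ -313.09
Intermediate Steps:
I = -18 (I = 3*(-6) = -18)
y(J) = -J/(-2 + J) (y(J) = (-1/(-2 + J))*J = -J/(-2 + J))
y(6 - I) - 312 = -(6 - 1*(-18))/(-2 + (6 - 1*(-18))) - 312 = -(6 + 18)/(-2 + (6 + 18)) - 312 = -1*24/(-2 + 24) - 312 = -1*24/22 - 312 = -1*24*1/22 - 312 = -12/11 - 312 = -3444/11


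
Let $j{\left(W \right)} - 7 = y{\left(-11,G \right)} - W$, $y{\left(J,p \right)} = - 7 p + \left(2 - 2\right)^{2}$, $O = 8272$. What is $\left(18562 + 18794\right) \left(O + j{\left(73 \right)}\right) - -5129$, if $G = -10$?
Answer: $309163385$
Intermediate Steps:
$y{\left(J,p \right)} = - 7 p$ ($y{\left(J,p \right)} = - 7 p + 0^{2} = - 7 p + 0 = - 7 p$)
$j{\left(W \right)} = 77 - W$ ($j{\left(W \right)} = 7 - \left(-70 + W\right) = 77 - W$)
$\left(18562 + 18794\right) \left(O + j{\left(73 \right)}\right) - -5129 = \left(18562 + 18794\right) \left(8272 + \left(77 - 73\right)\right) - -5129 = 37356 \left(8272 + \left(77 - 73\right)\right) + 5129 = 37356 \left(8272 + 4\right) + 5129 = 37356 \cdot 8276 + 5129 = 309158256 + 5129 = 309163385$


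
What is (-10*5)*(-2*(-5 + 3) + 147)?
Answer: -7550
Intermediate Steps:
(-10*5)*(-2*(-5 + 3) + 147) = -50*(-2*(-2) + 147) = -50*(4 + 147) = -50*151 = -7550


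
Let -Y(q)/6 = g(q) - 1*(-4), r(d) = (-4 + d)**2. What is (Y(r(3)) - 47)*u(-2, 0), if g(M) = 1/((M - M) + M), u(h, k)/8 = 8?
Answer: -4928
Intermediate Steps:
u(h, k) = 64 (u(h, k) = 8*8 = 64)
g(M) = 1/M (g(M) = 1/(0 + M) = 1/M)
Y(q) = -24 - 6/q (Y(q) = -6*(1/q - 1*(-4)) = -6*(1/q + 4) = -6*(4 + 1/q) = -24 - 6/q)
(Y(r(3)) - 47)*u(-2, 0) = ((-24 - 6/(-4 + 3)**2) - 47)*64 = ((-24 - 6/((-1)**2)) - 47)*64 = ((-24 - 6/1) - 47)*64 = ((-24 - 6*1) - 47)*64 = ((-24 - 6) - 47)*64 = (-30 - 47)*64 = -77*64 = -4928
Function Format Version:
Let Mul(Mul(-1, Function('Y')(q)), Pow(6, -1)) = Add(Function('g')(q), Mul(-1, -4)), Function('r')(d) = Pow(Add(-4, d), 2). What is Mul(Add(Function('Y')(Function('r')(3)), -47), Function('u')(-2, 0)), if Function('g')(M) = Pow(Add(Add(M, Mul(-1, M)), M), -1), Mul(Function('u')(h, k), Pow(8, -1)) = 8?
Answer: -4928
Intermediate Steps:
Function('u')(h, k) = 64 (Function('u')(h, k) = Mul(8, 8) = 64)
Function('g')(M) = Pow(M, -1) (Function('g')(M) = Pow(Add(0, M), -1) = Pow(M, -1))
Function('Y')(q) = Add(-24, Mul(-6, Pow(q, -1))) (Function('Y')(q) = Mul(-6, Add(Pow(q, -1), Mul(-1, -4))) = Mul(-6, Add(Pow(q, -1), 4)) = Mul(-6, Add(4, Pow(q, -1))) = Add(-24, Mul(-6, Pow(q, -1))))
Mul(Add(Function('Y')(Function('r')(3)), -47), Function('u')(-2, 0)) = Mul(Add(Add(-24, Mul(-6, Pow(Pow(Add(-4, 3), 2), -1))), -47), 64) = Mul(Add(Add(-24, Mul(-6, Pow(Pow(-1, 2), -1))), -47), 64) = Mul(Add(Add(-24, Mul(-6, Pow(1, -1))), -47), 64) = Mul(Add(Add(-24, Mul(-6, 1)), -47), 64) = Mul(Add(Add(-24, -6), -47), 64) = Mul(Add(-30, -47), 64) = Mul(-77, 64) = -4928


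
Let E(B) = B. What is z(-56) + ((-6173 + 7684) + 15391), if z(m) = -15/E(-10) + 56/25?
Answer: 845287/50 ≈ 16906.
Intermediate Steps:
z(m) = 187/50 (z(m) = -15/(-10) + 56/25 = -15*(-⅒) + 56*(1/25) = 3/2 + 56/25 = 187/50)
z(-56) + ((-6173 + 7684) + 15391) = 187/50 + ((-6173 + 7684) + 15391) = 187/50 + (1511 + 15391) = 187/50 + 16902 = 845287/50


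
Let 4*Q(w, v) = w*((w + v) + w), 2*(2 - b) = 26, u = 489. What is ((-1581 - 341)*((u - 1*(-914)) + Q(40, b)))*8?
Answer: -32181968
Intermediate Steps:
b = -11 (b = 2 - 1/2*26 = 2 - 13 = -11)
Q(w, v) = w*(v + 2*w)/4 (Q(w, v) = (w*((w + v) + w))/4 = (w*((v + w) + w))/4 = (w*(v + 2*w))/4 = w*(v + 2*w)/4)
((-1581 - 341)*((u - 1*(-914)) + Q(40, b)))*8 = ((-1581 - 341)*((489 - 1*(-914)) + (1/4)*40*(-11 + 2*40)))*8 = -1922*((489 + 914) + (1/4)*40*(-11 + 80))*8 = -1922*(1403 + (1/4)*40*69)*8 = -1922*(1403 + 690)*8 = -1922*2093*8 = -4022746*8 = -32181968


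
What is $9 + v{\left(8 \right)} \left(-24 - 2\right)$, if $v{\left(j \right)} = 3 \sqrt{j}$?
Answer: $9 - 156 \sqrt{2} \approx -211.62$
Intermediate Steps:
$9 + v{\left(8 \right)} \left(-24 - 2\right) = 9 + 3 \sqrt{8} \left(-24 - 2\right) = 9 + 3 \cdot 2 \sqrt{2} \left(-24 - 2\right) = 9 + 6 \sqrt{2} \left(-26\right) = 9 - 156 \sqrt{2}$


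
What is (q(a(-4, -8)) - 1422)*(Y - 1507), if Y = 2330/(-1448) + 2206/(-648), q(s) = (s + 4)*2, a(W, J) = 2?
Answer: 10418785630/4887 ≈ 2.1319e+6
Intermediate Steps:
q(s) = 8 + 2*s (q(s) = (4 + s)*2 = 8 + 2*s)
Y = -73502/14661 (Y = 2330*(-1/1448) + 2206*(-1/648) = -1165/724 - 1103/324 = -73502/14661 ≈ -5.0134)
(q(a(-4, -8)) - 1422)*(Y - 1507) = ((8 + 2*2) - 1422)*(-73502/14661 - 1507) = ((8 + 4) - 1422)*(-22167629/14661) = (12 - 1422)*(-22167629/14661) = -1410*(-22167629/14661) = 10418785630/4887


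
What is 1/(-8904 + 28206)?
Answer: 1/19302 ≈ 5.1808e-5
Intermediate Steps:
1/(-8904 + 28206) = 1/19302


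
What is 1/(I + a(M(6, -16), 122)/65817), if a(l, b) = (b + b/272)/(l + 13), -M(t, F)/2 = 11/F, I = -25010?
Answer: -42890745/1072697526899 ≈ -3.9984e-5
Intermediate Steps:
M(t, F) = -22/F
a(l, b) = 273*b/(272*(13 + l)) (a(l, b) = (b + b*(1/272))/(13 + l) = (b + b/272)/(13 + l) = (273*b/272)/(13 + l) = 273*b/(272*(13 + l)))
1/(I + a(M(6, -16), 122)/65817) = 1/(-25010 + ((273/272)*122/(13 - 22/(-16)))/65817) = 1/(-25010 + ((273/272)*122/(13 - 22*(-1/16)))*(1/65817)) = 1/(-25010 + ((273/272)*122/(13 + 11/8))*(1/65817)) = 1/(-25010 + ((273/272)*122/(115/8))*(1/65817)) = 1/(-25010 + ((273/272)*122*(8/115))*(1/65817)) = 1/(-25010 + (16653/1955)*(1/65817)) = 1/(-25010 + 5551/42890745) = 1/(-1072697526899/42890745) = -42890745/1072697526899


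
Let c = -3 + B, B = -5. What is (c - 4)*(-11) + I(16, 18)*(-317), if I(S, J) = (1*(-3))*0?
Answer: 132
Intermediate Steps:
c = -8 (c = -3 - 5 = -8)
I(S, J) = 0 (I(S, J) = -3*0 = 0)
(c - 4)*(-11) + I(16, 18)*(-317) = (-8 - 4)*(-11) + 0*(-317) = -12*(-11) + 0 = 132 + 0 = 132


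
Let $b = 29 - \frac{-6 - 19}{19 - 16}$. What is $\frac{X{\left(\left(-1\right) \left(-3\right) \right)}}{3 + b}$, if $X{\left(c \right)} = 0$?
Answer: $0$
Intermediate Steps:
$b = \frac{112}{3}$ ($b = 29 - - \frac{25}{3} = 29 + \frac{25}{3} = \frac{112}{3} \approx 37.333$)
$\frac{X{\left(\left(-1\right) \left(-3\right) \right)}}{3 + b} = \frac{0}{3 + \frac{112}{3}} = \frac{0}{\frac{121}{3}} = 0 \cdot \frac{3}{121} = 0$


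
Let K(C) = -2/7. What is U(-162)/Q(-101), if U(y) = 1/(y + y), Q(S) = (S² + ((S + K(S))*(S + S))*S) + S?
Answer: 7/4663759032 ≈ 1.5009e-9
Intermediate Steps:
K(C) = -2/7 (K(C) = -2*⅐ = -2/7)
Q(S) = S + S² + 2*S²*(-2/7 + S) (Q(S) = (S² + ((S - 2/7)*(S + S))*S) + S = (S² + ((-2/7 + S)*(2*S))*S) + S = (S² + (2*S*(-2/7 + S))*S) + S = (S² + 2*S²*(-2/7 + S)) + S = S + S² + 2*S²*(-2/7 + S))
U(y) = 1/(2*y)
U(-162)/Q(-101) = ((½)/(-162))/(((⅐)*(-101)*(7 + 3*(-101) + 14*(-101)²))) = ((½)*(-1/162))/(((⅐)*(-101)*(7 - 303 + 14*10201))) = -(-7/(101*(7 - 303 + 142814)))/324 = -1/(324*((⅐)*(-101)*142518)) = -1/(324*(-14394318/7)) = -1/324*(-7/14394318) = 7/4663759032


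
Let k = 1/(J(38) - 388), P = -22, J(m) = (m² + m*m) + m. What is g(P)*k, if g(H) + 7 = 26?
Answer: 19/2538 ≈ 0.0074862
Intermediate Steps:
J(m) = m + 2*m² (J(m) = (m² + m²) + m = 2*m² + m = m + 2*m²)
g(H) = 19 (g(H) = -7 + 26 = 19)
k = 1/2538 (k = 1/(38*(1 + 2*38) - 388) = 1/(38*(1 + 76) - 388) = 1/(38*77 - 388) = 1/(2926 - 388) = 1/2538 ≈ 0.00039401)
g(P)*k = 19*(1/2538) = 19/2538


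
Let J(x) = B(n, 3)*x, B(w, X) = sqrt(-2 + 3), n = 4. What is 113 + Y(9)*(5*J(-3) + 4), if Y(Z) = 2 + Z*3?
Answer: -206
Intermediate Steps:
B(w, X) = 1 (B(w, X) = sqrt(1) = 1)
Y(Z) = 2 + 3*Z
J(x) = x (J(x) = 1*x = x)
113 + Y(9)*(5*J(-3) + 4) = 113 + (2 + 3*9)*(5*(-3) + 4) = 113 + (2 + 27)*(-15 + 4) = 113 + 29*(-11) = 113 - 319 = -206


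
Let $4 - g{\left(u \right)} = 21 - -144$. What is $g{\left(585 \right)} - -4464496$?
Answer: $4464335$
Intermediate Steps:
$g{\left(u \right)} = -161$ ($g{\left(u \right)} = 4 - \left(21 - -144\right) = 4 - \left(21 + 144\right) = 4 - 165 = -161$)
$g{\left(585 \right)} - -4464496 = -161 - -4464496 = -161 + 4464496 = 4464335$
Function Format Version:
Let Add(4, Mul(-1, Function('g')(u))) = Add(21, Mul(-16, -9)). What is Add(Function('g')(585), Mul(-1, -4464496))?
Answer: 4464335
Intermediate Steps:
Function('g')(u) = -161 (Function('g')(u) = Add(4, Mul(-1, Add(21, Mul(-16, -9)))) = Add(4, Mul(-1, Add(21, 144))) = Add(4, Mul(-1, 165)) = Add(4, -165) = -161)
Add(Function('g')(585), Mul(-1, -4464496)) = Add(-161, Mul(-1, -4464496)) = Add(-161, 4464496) = 4464335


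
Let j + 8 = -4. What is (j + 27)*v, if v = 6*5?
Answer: 450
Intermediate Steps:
j = -12 (j = -8 - 4 = -12)
v = 30
(j + 27)*v = (-12 + 27)*30 = 15*30 = 450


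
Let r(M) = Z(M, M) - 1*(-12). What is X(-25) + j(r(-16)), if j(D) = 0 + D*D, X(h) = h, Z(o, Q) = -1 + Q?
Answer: 0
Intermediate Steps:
r(M) = 11 + M (r(M) = (-1 + M) - 1*(-12) = (-1 + M) + 12 = 11 + M)
j(D) = D² (j(D) = 0 + D² = D²)
X(-25) + j(r(-16)) = -25 + (11 - 16)² = -25 + (-5)² = -25 + 25 = 0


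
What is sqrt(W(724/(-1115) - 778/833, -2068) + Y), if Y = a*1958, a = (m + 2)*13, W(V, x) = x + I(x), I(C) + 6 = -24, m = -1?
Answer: 2*sqrt(5839) ≈ 152.83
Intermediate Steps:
I(C) = -30 (I(C) = -6 - 24 = -30)
W(V, x) = -30 + x (W(V, x) = x - 30 = -30 + x)
a = 13 (a = (-1 + 2)*13 = 1*13 = 13)
Y = 25454 (Y = 13*1958 = 25454)
sqrt(W(724/(-1115) - 778/833, -2068) + Y) = sqrt((-30 - 2068) + 25454) = sqrt(-2098 + 25454) = sqrt(23356) = 2*sqrt(5839)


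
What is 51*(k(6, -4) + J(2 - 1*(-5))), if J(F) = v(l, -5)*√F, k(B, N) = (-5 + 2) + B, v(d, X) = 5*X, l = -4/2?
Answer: 153 - 1275*√7 ≈ -3220.3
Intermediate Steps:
l = -2 (l = -4*½ = -2)
k(B, N) = -3 + B
J(F) = -25*√F (J(F) = (5*(-5))*√F = -25*√F)
51*(k(6, -4) + J(2 - 1*(-5))) = 51*((-3 + 6) - 25*√(2 - 1*(-5))) = 51*(3 - 25*√(2 + 5)) = 51*(3 - 25*√7) = 153 - 1275*√7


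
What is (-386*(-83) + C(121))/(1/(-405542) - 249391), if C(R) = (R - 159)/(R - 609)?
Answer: -1585119913361/12338900040606 ≈ -0.12847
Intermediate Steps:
C(R) = (-159 + R)/(-609 + R)
(-386*(-83) + C(121))/(1/(-405542) - 249391) = (-386*(-83) + (-159 + 121)/(-609 + 121))/(1/(-405542) - 249391) = (32038 - 38/(-488))/(-1/405542 - 249391) = (32038 - 1/488*(-38))/(-101138524923/405542) = (32038 + 19/244)*(-405542/101138524923) = (7817291/244)*(-405542/101138524923) = -1585119913361/12338900040606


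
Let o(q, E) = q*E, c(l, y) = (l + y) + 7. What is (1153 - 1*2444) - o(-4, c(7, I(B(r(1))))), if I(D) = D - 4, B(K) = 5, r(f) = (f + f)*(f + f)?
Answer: -1231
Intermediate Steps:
r(f) = 4*f**2 (r(f) = (2*f)*(2*f) = 4*f**2)
I(D) = -4 + D
c(l, y) = 7 + l + y
o(q, E) = E*q
(1153 - 1*2444) - o(-4, c(7, I(B(r(1))))) = (1153 - 1*2444) - (7 + 7 + (-4 + 5))*(-4) = (1153 - 2444) - (7 + 7 + 1)*(-4) = -1291 - 15*(-4) = -1291 - 1*(-60) = -1291 + 60 = -1231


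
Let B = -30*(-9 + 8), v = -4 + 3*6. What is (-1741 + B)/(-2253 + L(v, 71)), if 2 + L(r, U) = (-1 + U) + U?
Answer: 1711/2114 ≈ 0.80937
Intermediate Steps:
v = 14 (v = -4 + 18 = 14)
L(r, U) = -3 + 2*U (L(r, U) = -2 + ((-1 + U) + U) = -2 + (-1 + 2*U) = -3 + 2*U)
B = 30 (B = -30*(-1) = 30)
(-1741 + B)/(-2253 + L(v, 71)) = (-1741 + 30)/(-2253 + (-3 + 2*71)) = -1711/(-2253 + (-3 + 142)) = -1711/(-2253 + 139) = -1711/(-2114) = -1711*(-1/2114) = 1711/2114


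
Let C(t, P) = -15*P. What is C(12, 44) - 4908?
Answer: -5568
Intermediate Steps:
C(12, 44) - 4908 = -15*44 - 4908 = -660 - 4908 = -5568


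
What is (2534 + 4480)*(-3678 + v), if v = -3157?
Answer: -47940690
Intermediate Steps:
(2534 + 4480)*(-3678 + v) = (2534 + 4480)*(-3678 - 3157) = 7014*(-6835) = -47940690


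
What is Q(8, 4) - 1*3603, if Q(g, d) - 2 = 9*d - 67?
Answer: -3632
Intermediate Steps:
Q(g, d) = -65 + 9*d (Q(g, d) = 2 + (9*d - 67) = 2 + (-67 + 9*d) = -65 + 9*d)
Q(8, 4) - 1*3603 = (-65 + 9*4) - 1*3603 = (-65 + 36) - 3603 = -29 - 3603 = -3632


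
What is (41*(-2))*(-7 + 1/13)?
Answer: 7380/13 ≈ 567.69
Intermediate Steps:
(41*(-2))*(-7 + 1/13) = -82*(-7 + 1/13) = -82*(-90/13) = 7380/13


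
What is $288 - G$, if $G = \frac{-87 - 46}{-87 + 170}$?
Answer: $\frac{24037}{83} \approx 289.6$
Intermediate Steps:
$G = - \frac{133}{83} \approx -1.6024$
$288 - G = 288 - - \frac{133}{83} = 288 + \frac{133}{83} = \frac{24037}{83}$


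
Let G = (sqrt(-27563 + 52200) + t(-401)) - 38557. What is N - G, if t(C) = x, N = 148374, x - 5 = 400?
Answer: 186526 - sqrt(24637) ≈ 1.8637e+5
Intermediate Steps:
x = 405 (x = 5 + 400 = 405)
t(C) = 405
G = -38152 + sqrt(24637) (G = (sqrt(-27563 + 52200) + 405) - 38557 = (sqrt(24637) + 405) - 38557 = (405 + sqrt(24637)) - 38557 = -38152 + sqrt(24637) ≈ -37995.)
N - G = 148374 - (-38152 + sqrt(24637)) = 148374 + (38152 - sqrt(24637)) = 186526 - sqrt(24637)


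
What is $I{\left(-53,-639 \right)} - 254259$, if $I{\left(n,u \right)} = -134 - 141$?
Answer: $-254534$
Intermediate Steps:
$I{\left(n,u \right)} = -275$
$I{\left(-53,-639 \right)} - 254259 = -275 - 254259 = -254534$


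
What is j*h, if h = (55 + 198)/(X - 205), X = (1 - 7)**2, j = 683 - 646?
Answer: -9361/169 ≈ -55.391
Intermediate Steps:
j = 37
X = 36 (X = (-6)**2 = 36)
h = -253/169 (h = (55 + 198)/(36 - 205) = 253/(-169) = 253*(-1/169) = -253/169 ≈ -1.4970)
j*h = 37*(-253/169) = -9361/169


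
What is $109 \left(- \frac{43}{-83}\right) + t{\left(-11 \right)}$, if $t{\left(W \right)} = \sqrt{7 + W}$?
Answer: $\frac{4687}{83} + 2 i \approx 56.47 + 2.0 i$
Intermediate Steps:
$109 \left(- \frac{43}{-83}\right) + t{\left(-11 \right)} = 109 \left(- \frac{43}{-83}\right) + \sqrt{7 - 11} = 109 \left(\left(-43\right) \left(- \frac{1}{83}\right)\right) + \sqrt{-4} = 109 \cdot \frac{43}{83} + 2 i = \frac{4687}{83} + 2 i$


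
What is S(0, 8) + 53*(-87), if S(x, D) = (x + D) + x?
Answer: -4603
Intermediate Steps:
S(x, D) = D + 2*x (S(x, D) = (D + x) + x = D + 2*x)
S(0, 8) + 53*(-87) = (8 + 2*0) + 53*(-87) = (8 + 0) - 4611 = 8 - 4611 = -4603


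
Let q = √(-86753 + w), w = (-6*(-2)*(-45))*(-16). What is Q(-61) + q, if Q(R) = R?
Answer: -61 + I*√78113 ≈ -61.0 + 279.49*I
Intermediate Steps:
w = 8640 (w = (12*(-45))*(-16) = -540*(-16) = 8640)
q = I*√78113 (q = √(-86753 + 8640) = √(-78113) = I*√78113 ≈ 279.49*I)
Q(-61) + q = -61 + I*√78113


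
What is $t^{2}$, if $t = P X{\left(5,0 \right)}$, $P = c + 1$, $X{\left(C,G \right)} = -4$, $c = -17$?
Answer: $4096$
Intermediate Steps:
$P = -16$ ($P = -17 + 1 = -16$)
$t = 64$ ($t = \left(-16\right) \left(-4\right) = 64$)
$t^{2} = 64^{2} = 4096$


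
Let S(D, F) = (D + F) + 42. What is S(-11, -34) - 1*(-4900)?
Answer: 4897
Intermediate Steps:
S(D, F) = 42 + D + F
S(-11, -34) - 1*(-4900) = (42 - 11 - 34) - 1*(-4900) = -3 + 4900 = 4897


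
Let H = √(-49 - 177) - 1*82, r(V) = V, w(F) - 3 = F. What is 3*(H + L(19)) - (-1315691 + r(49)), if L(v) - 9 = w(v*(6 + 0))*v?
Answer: 1322092 + 3*I*√226 ≈ 1.3221e+6 + 45.1*I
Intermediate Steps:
w(F) = 3 + F
H = -82 + I*√226 (H = √(-226) - 82 = I*√226 - 82 = -82 + I*√226 ≈ -82.0 + 15.033*I)
L(v) = 9 + v*(3 + 6*v) (L(v) = 9 + (3 + v*(6 + 0))*v = 9 + (3 + v*6)*v = 9 + (3 + 6*v)*v = 9 + v*(3 + 6*v))
3*(H + L(19)) - (-1315691 + r(49)) = 3*((-82 + I*√226) + (9 + 3*19*(1 + 2*19))) - (-1315691 + 49) = 3*((-82 + I*√226) + (9 + 3*19*(1 + 38))) - 1*(-1315642) = 3*((-82 + I*√226) + (9 + 3*19*39)) + 1315642 = 3*((-82 + I*√226) + (9 + 2223)) + 1315642 = 3*((-82 + I*√226) + 2232) + 1315642 = 3*(2150 + I*√226) + 1315642 = (6450 + 3*I*√226) + 1315642 = 1322092 + 3*I*√226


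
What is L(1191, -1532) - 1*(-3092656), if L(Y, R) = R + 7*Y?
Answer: 3099461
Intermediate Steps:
L(1191, -1532) - 1*(-3092656) = (-1532 + 7*1191) - 1*(-3092656) = (-1532 + 8337) + 3092656 = 6805 + 3092656 = 3099461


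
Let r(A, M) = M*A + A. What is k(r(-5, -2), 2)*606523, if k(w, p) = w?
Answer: 3032615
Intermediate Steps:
r(A, M) = A + A*M (r(A, M) = A*M + A = A + A*M)
k(r(-5, -2), 2)*606523 = -5*(1 - 2)*606523 = -5*(-1)*606523 = 5*606523 = 3032615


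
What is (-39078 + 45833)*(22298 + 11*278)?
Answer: 171279780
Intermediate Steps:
(-39078 + 45833)*(22298 + 11*278) = 6755*(22298 + 3058) = 6755*25356 = 171279780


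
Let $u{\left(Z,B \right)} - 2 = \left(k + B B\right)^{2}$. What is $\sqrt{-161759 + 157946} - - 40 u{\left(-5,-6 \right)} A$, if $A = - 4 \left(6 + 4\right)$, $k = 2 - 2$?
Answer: $-2076800 + i \sqrt{3813} \approx -2.0768 \cdot 10^{6} + 61.75 i$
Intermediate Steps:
$k = 0$ ($k = 2 - 2 = 0$)
$A = -40$ ($A = \left(-4\right) 10 = -40$)
$u{\left(Z,B \right)} = 2 + B^{4}$ ($u{\left(Z,B \right)} = 2 + \left(0 + B B\right)^{2} = 2 + \left(0 + B^{2}\right)^{2} = 2 + \left(B^{2}\right)^{2} = 2 + B^{4}$)
$\sqrt{-161759 + 157946} - - 40 u{\left(-5,-6 \right)} A = \sqrt{-161759 + 157946} - - 40 \left(2 + \left(-6\right)^{4}\right) \left(-40\right) = \sqrt{-3813} - - 40 \left(2 + 1296\right) \left(-40\right) = i \sqrt{3813} - \left(-40\right) 1298 \left(-40\right) = i \sqrt{3813} - \left(-51920\right) \left(-40\right) = i \sqrt{3813} - 2076800 = -2076800 + i \sqrt{3813}$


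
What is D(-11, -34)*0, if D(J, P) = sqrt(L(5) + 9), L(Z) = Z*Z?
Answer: 0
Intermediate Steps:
L(Z) = Z**2
D(J, P) = sqrt(34) (D(J, P) = sqrt(5**2 + 9) = sqrt(25 + 9) = sqrt(34))
D(-11, -34)*0 = sqrt(34)*0 = 0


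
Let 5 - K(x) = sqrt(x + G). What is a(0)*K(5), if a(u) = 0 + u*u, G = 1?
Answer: 0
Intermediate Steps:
K(x) = 5 - sqrt(1 + x) (K(x) = 5 - sqrt(x + 1) = 5 - sqrt(1 + x))
a(u) = u**2 (a(u) = 0 + u**2 = u**2)
a(0)*K(5) = 0**2*(5 - sqrt(1 + 5)) = 0*(5 - sqrt(6)) = 0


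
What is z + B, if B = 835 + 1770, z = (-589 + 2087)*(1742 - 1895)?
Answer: -226589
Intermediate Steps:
z = -229194 (z = 1498*(-153) = -229194)
B = 2605
z + B = -229194 + 2605 = -226589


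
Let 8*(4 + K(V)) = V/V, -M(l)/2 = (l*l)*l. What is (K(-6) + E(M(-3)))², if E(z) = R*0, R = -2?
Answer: 961/64 ≈ 15.016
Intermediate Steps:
M(l) = -2*l³ (M(l) = -2*l*l*l = -2*l²*l = -2*l³)
E(z) = 0 (E(z) = -2*0 = 0)
K(V) = -31/8 (K(V) = -4 + (V/V)/8 = -4 + (⅛)*1 = -4 + ⅛ = -31/8)
(K(-6) + E(M(-3)))² = (-31/8 + 0)² = (-31/8)² = 961/64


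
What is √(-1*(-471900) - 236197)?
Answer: √235703 ≈ 485.49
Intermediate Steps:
√(-1*(-471900) - 236197) = √(471900 - 236197) = √235703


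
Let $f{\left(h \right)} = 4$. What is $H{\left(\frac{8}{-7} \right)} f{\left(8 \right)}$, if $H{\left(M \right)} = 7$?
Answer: $28$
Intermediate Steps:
$H{\left(\frac{8}{-7} \right)} f{\left(8 \right)} = 7 \cdot 4 = 28$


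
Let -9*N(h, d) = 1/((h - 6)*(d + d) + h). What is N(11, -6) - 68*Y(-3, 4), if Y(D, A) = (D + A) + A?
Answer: -149939/441 ≈ -340.00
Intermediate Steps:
Y(D, A) = D + 2*A (Y(D, A) = (A + D) + A = D + 2*A)
N(h, d) = -1/(9*(h + 2*d*(-6 + h))) (N(h, d) = -1/(9*((h - 6)*(d + d) + h)) = -1/(9*((-6 + h)*(2*d) + h)) = -1/(9*(2*d*(-6 + h) + h)) = -1/(9*(h + 2*d*(-6 + h))))
N(11, -6) - 68*Y(-3, 4) = -1/(-108*(-6) + 9*11 + 18*(-6)*11) - 68*(-3 + 2*4) = -1/(648 + 99 - 1188) - 68*(-3 + 8) = -1/(-441) - 68*5 = -1*(-1/441) - 340 = 1/441 - 340 = -149939/441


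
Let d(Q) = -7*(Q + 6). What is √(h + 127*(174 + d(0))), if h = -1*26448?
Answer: 6*I*√269 ≈ 98.407*I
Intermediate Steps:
h = -26448
d(Q) = -42 - 7*Q (d(Q) = -7*(6 + Q) = -42 - 7*Q)
√(h + 127*(174 + d(0))) = √(-26448 + 127*(174 + (-42 - 7*0))) = √(-26448 + 127*(174 + (-42 + 0))) = √(-26448 + 127*(174 - 42)) = √(-26448 + 127*132) = √(-26448 + 16764) = √(-9684) = 6*I*√269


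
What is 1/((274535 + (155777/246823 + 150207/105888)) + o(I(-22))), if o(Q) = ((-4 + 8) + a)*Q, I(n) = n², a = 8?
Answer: 8711864608/2442328116286323 ≈ 3.5670e-6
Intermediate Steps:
o(Q) = 12*Q (o(Q) = ((-4 + 8) + 8)*Q = (4 + 8)*Q = 12*Q)
1/((274535 + (155777/246823 + 150207/105888)) + o(I(-22))) = 1/((274535 + (155777/246823 + 150207/105888)) + 12*(-22)²) = 1/((274535 + (155777*(1/246823) + 150207*(1/105888))) + 12*484) = 1/((274535 + (155777/246823 + 50069/35296)) + 5808) = 1/((274535 + 17856485779/8711864608) + 5808) = 1/(2391729606643059/8711864608 + 5808) = 1/(2442328116286323/8711864608) = 8711864608/2442328116286323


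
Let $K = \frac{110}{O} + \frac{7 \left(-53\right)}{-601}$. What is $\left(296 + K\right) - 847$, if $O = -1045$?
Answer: $- \frac{6286022}{11419} \approx -550.49$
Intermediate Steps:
$K = \frac{5847}{11419}$ ($K = \frac{110}{-1045} + \frac{7 \left(-53\right)}{-601} = 110 \left(- \frac{1}{1045}\right) - - \frac{371}{601} = - \frac{2}{19} + \frac{371}{601} = \frac{5847}{11419} \approx 0.51204$)
$\left(296 + K\right) - 847 = \left(296 + \frac{5847}{11419}\right) - 847 = \frac{3385871}{11419} - 847 = - \frac{6286022}{11419}$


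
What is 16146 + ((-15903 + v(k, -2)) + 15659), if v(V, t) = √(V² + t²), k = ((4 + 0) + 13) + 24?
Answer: 15902 + √1685 ≈ 15943.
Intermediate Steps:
k = 41 (k = (4 + 13) + 24 = 17 + 24 = 41)
16146 + ((-15903 + v(k, -2)) + 15659) = 16146 + ((-15903 + √(41² + (-2)²)) + 15659) = 16146 + ((-15903 + √(1681 + 4)) + 15659) = 16146 + ((-15903 + √1685) + 15659) = 16146 + (-244 + √1685) = 15902 + √1685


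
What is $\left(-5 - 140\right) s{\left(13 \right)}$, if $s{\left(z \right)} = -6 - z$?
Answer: $2755$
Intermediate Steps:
$\left(-5 - 140\right) s{\left(13 \right)} = \left(-5 - 140\right) \left(-6 - 13\right) = - 145 \left(-6 - 13\right) = \left(-145\right) \left(-19\right) = 2755$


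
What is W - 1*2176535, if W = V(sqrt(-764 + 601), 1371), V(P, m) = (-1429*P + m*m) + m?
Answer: -295523 - 1429*I*sqrt(163) ≈ -2.9552e+5 - 18244.0*I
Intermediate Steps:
V(P, m) = m + m**2 - 1429*P (V(P, m) = (-1429*P + m**2) + m = (m**2 - 1429*P) + m = m + m**2 - 1429*P)
W = 1881012 - 1429*I*sqrt(163) (W = 1371 + 1371**2 - 1429*sqrt(-764 + 601) = 1371 + 1879641 - 1429*I*sqrt(163) = 1881012 - 1429*I*sqrt(163) ≈ 1.881e+6 - 18244.0*I)
W - 1*2176535 = (1881012 - 1429*I*sqrt(163)) - 1*2176535 = (1881012 - 1429*I*sqrt(163)) - 2176535 = -295523 - 1429*I*sqrt(163)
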